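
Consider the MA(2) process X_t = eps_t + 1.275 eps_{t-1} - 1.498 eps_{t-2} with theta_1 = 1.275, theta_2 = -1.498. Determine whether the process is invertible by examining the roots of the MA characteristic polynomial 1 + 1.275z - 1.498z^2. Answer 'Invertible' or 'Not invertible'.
\text{Not invertible}

The MA(q) characteristic polynomial is P(z) = 1 + 1.275z - 1.498z^2.
Invertibility requires all roots to lie outside the unit circle, i.e. |z| > 1 for every root.
Set 1 + (1.275) z + (-1.498) z^2 = 0, i.e. a z^2 + b z + c = 0 with a = -1.498, b = 1.275, c = 1.
Discriminant D = b^2 - 4ac = (1.275)^2 - 4*(-1.498)*1 = 1.625625 - (-5.992) = 7.617625.
D >= 0, so the roots are real: z = (-b +/- sqrt(D)) / (2a) = (-1.275 +/- 2.760005) / (-2.996).
  z_1 = (-1.275 + 2.760005) / (-2.996) = -0.4957,   |z_1| = 0.4957.
  z_2 = (-1.275 - 2.760005) / (-2.996) = 1.3468,   |z_2| = 1.3468.
Moduli of all roots: 0.4957, 1.3468.
All moduli strictly greater than 1? No.
Verdict: Not invertible.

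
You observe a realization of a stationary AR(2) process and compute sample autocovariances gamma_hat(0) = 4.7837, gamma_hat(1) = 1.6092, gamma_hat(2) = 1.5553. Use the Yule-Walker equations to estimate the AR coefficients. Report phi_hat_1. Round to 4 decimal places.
\hat\phi_{1} = 0.2560

The Yule-Walker equations for an AR(p) process read, in matrix form,
  Gamma_p phi = r_p,   with   (Gamma_p)_{ij} = gamma(|i - j|),
                       (r_p)_i = gamma(i),   i,j = 1..p.
Substitute the sample gammas (Toeplitz matrix and right-hand side of size 2):
  Gamma_p = [[4.7837, 1.6092], [1.6092, 4.7837]]
  r_p     = [1.6092, 1.5553]
Written out:
  4.7837 phi_1 + 1.6092 phi_2 = 1.6092
  1.6092 phi_1 + 4.7837 phi_2 = 1.5553
Solve by Cramer's rule:
  det = gamma(0)^2 - gamma(1)^2 = (4.7837)^2 - (1.6092)^2 = 22.88378569 - 2.58952464 = 20.29426105
  phi_hat_1 = [gamma(1) gamma(0) - gamma(1) gamma(2)] / det = [(1.6092)(4.7837) - (1.6092)(1.5553)] / 20.29426105 = 5.19514128 / 20.29426105 = 0.256
  phi_hat_2 = [gamma(0) gamma(2) - gamma(1)^2] / det = [(4.7837)(1.5553) - (1.6092)^2] / 20.29426105 = 4.85056397 / 20.29426105 = 0.239
So phi_hat = [0.2560, 0.2390].
Therefore phi_hat_1 = 0.2560.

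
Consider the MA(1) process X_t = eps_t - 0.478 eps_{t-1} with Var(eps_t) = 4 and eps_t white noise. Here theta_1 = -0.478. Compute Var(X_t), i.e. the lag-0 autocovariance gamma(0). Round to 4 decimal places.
\gamma(0) = 4.9139

For an MA(q) process X_t = eps_t + sum_i theta_i eps_{t-i} with
Var(eps_t) = sigma^2, the variance is
  gamma(0) = sigma^2 * (1 + sum_i theta_i^2).
  sum_i theta_i^2 = (-0.478)^2 = 0.228484.
  gamma(0) = 4 * (1 + 0.228484) = 4 * 1.228484 = 4.913936, which rounds to 4.9139.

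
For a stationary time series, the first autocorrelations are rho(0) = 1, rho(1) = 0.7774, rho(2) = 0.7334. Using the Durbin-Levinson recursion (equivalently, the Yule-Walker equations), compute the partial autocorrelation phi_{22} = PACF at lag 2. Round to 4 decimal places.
\phi_{22} = 0.3262

The PACF at lag k is phi_{kk}, the last component of the solution
to the Yule-Walker system G_k phi = r_k where
  (G_k)_{ij} = rho(|i - j|), (r_k)_i = rho(i), i,j = 1..k.
Equivalently, Durbin-Levinson gives phi_{kk} iteratively:
  phi_{11} = rho(1)
  phi_{kk} = [rho(k) - sum_{j=1..k-1} phi_{k-1,j} rho(k-j)]
            / [1 - sum_{j=1..k-1} phi_{k-1,j} rho(j)],
  phi_{k,j} = phi_{k-1,j} - phi_{kk} phi_{k-1,k-j},  j = 1..k-1.
Step k = 1:
  phi_11 = rho(1) = 0.7774.
Step k = 2:
  phi_22 = [rho(2) - phi_11 rho(1)] / [1 - phi_11 rho(1)] = [0.7334 - (0.7774)(0.7774)] / [1 - (0.7774)(0.7774)]
         = 0.12904924 / 0.39564924 = 0.3262.
Therefore phi_{22} = 0.3262.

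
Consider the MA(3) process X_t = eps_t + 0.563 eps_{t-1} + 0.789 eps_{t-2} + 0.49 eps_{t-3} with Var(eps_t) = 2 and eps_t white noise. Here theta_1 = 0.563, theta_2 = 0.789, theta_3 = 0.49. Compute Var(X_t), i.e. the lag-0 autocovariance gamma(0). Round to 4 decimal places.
\gamma(0) = 4.3592

For an MA(q) process X_t = eps_t + sum_i theta_i eps_{t-i} with
Var(eps_t) = sigma^2, the variance is
  gamma(0) = sigma^2 * (1 + sum_i theta_i^2).
  sum_i theta_i^2 = (0.563)^2 + (0.789)^2 + (0.49)^2 = 0.316969 + 0.622521 + 0.2401 = 1.17959.
  gamma(0) = 2 * (1 + 1.17959) = 2 * 2.17959 = 4.35918, which rounds to 4.3592.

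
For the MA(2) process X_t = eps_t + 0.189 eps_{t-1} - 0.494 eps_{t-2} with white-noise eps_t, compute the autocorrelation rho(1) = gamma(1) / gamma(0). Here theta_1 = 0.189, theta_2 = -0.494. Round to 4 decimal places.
\rho(1) = 0.0747

For an MA(q) process with theta_0 = 1, the autocovariance is
  gamma(k) = sigma^2 * sum_{i=0..q-k} theta_i * theta_{i+k},
and rho(k) = gamma(k) / gamma(0). Sigma^2 cancels.
  numerator   = (1)*(0.189) + (0.189)*(-0.494) = 0.095634.
  denominator = (1)^2 + (0.189)^2 + (-0.494)^2 = 1.279757.
  rho(1) = 0.095634 / 1.279757 = 0.0747.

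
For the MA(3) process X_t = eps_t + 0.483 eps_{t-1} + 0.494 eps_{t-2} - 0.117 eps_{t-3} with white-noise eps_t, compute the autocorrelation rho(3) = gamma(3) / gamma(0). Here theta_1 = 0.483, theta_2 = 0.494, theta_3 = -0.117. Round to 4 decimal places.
\rho(3) = -0.0785

For an MA(q) process with theta_0 = 1, the autocovariance is
  gamma(k) = sigma^2 * sum_{i=0..q-k} theta_i * theta_{i+k},
and rho(k) = gamma(k) / gamma(0). Sigma^2 cancels.
  numerator   = (1)*(-0.117) = -0.117.
  denominator = (1)^2 + (0.483)^2 + (0.494)^2 + (-0.117)^2 = 1.491014.
  rho(3) = -0.117 / 1.491014 = -0.0785.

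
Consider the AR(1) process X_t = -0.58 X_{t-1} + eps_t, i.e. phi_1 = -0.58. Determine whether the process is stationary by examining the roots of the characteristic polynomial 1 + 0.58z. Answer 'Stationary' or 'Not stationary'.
\text{Stationary}

The AR(p) characteristic polynomial is P(z) = 1 + 0.58z.
Stationarity requires all roots to lie outside the unit circle, i.e. |z| > 1 for every root.
This is linear in z: 1 + (0.58) z = 0  =>  z = -1/(0.58) = -1.724138,  |z| = 1.724138.
Moduli of all roots: 1.7241.
All moduli strictly greater than 1? Yes.
Verdict: Stationary.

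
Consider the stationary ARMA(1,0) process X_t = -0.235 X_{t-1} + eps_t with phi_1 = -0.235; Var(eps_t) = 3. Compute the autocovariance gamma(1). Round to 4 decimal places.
\gamma(1) = -0.7462

Multiply the model equation by X_{t-k} and take expectations. With theta_0 = psi_0 = 1 and psi_j the MA(infinity) weights, this gives
  gamma(k) - sum_i phi_i gamma(k-i) = c_k,
  c_k = sigma^2 * sum_{j=k..q} theta_j psi_{j-k}   (c_k = 0 for k > q),
using gamma(-m) = gamma(m).
Pure AR (q = 0): c_0 = sigma^2 = 3, c_k = 0 for k >= 1.
Equations for k = 0 and k = 1 (AR order 1):
  gamma(0) = phi_1 gamma(1) + c_0
  gamma(1) = phi_1 gamma(0) + c_1
Substituting the second into the first: gamma(0) (1 - phi_1^2) = c_0 + phi_1 c_1, so
  gamma(0) = c_0 / (1 - phi_1^2) = 3 / (1 - (-0.235)^2) = 3 / 0.944775 = 3.175359.
  gamma(1) = phi_1 gamma(0) = (-0.235)(3.175359) = -0.746209.
Therefore gamma(1) = -0.7462 (to 4 decimal places).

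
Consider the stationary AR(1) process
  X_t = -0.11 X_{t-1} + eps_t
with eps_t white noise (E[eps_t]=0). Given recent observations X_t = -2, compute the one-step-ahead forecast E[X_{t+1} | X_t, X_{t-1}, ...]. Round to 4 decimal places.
E[X_{t+1} \mid \mathcal F_t] = 0.2200

For an AR(p) model X_t = c + sum_i phi_i X_{t-i} + eps_t, the
one-step-ahead conditional mean is
  E[X_{t+1} | X_t, ...] = c + sum_i phi_i X_{t+1-i}.
Substitute known values:
  E[X_{t+1} | ...] = (-0.11) * (-2)
                   = 0.2200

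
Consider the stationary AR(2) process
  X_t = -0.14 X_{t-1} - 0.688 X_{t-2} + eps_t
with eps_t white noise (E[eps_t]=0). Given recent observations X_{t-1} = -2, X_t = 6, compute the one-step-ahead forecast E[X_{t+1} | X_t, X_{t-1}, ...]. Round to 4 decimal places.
E[X_{t+1} \mid \mathcal F_t] = 0.5360

For an AR(p) model X_t = c + sum_i phi_i X_{t-i} + eps_t, the
one-step-ahead conditional mean is
  E[X_{t+1} | X_t, ...] = c + sum_i phi_i X_{t+1-i}.
Substitute known values:
  E[X_{t+1} | ...] = (-0.14) * (6) + (-0.688) * (-2)
                   = 0.5360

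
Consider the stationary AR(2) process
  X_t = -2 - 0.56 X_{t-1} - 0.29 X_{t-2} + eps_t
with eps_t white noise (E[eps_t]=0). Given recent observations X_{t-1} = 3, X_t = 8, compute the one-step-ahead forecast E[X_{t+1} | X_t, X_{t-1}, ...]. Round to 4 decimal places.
E[X_{t+1} \mid \mathcal F_t] = -7.3500

For an AR(p) model X_t = c + sum_i phi_i X_{t-i} + eps_t, the
one-step-ahead conditional mean is
  E[X_{t+1} | X_t, ...] = c + sum_i phi_i X_{t+1-i}.
Substitute known values:
  E[X_{t+1} | ...] = -2 + (-0.56) * (8) + (-0.29) * (3)
                   = -7.3500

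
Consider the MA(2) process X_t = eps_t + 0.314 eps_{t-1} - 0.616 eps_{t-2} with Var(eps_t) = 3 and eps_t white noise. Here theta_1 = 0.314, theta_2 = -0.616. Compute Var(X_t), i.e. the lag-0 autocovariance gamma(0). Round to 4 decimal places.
\gamma(0) = 4.4342

For an MA(q) process X_t = eps_t + sum_i theta_i eps_{t-i} with
Var(eps_t) = sigma^2, the variance is
  gamma(0) = sigma^2 * (1 + sum_i theta_i^2).
  sum_i theta_i^2 = (0.314)^2 + (-0.616)^2 = 0.098596 + 0.379456 = 0.478052.
  gamma(0) = 3 * (1 + 0.478052) = 3 * 1.478052 = 4.434156, which rounds to 4.4342.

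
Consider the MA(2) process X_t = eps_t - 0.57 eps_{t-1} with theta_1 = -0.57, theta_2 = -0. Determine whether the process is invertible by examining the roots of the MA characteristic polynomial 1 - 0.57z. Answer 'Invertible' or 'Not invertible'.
\text{Invertible}

The MA(q) characteristic polynomial is P(z) = 1 - 0.57z.
Invertibility requires all roots to lie outside the unit circle, i.e. |z| > 1 for every root.
This is linear in z: 1 + (-0.57) z = 0  =>  z = -1/(-0.57) = 1.754386,  |z| = 1.754386.
Moduli of all roots: 1.7544.
All moduli strictly greater than 1? Yes.
Verdict: Invertible.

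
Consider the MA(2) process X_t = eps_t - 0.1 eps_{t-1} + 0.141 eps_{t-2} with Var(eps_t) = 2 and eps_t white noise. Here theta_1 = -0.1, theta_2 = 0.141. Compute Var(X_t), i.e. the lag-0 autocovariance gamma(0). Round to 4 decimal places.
\gamma(0) = 2.0598

For an MA(q) process X_t = eps_t + sum_i theta_i eps_{t-i} with
Var(eps_t) = sigma^2, the variance is
  gamma(0) = sigma^2 * (1 + sum_i theta_i^2).
  sum_i theta_i^2 = (-0.1)^2 + (0.141)^2 = 0.01 + 0.019881 = 0.029881.
  gamma(0) = 2 * (1 + 0.029881) = 2 * 1.029881 = 2.059762, which rounds to 2.0598.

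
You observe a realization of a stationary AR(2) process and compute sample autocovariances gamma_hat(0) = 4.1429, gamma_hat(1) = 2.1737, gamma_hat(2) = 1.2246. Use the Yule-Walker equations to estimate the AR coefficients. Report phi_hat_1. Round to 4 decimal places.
\hat\phi_{1} = 0.5100

The Yule-Walker equations for an AR(p) process read, in matrix form,
  Gamma_p phi = r_p,   with   (Gamma_p)_{ij} = gamma(|i - j|),
                       (r_p)_i = gamma(i),   i,j = 1..p.
Substitute the sample gammas (Toeplitz matrix and right-hand side of size 2):
  Gamma_p = [[4.1429, 2.1737], [2.1737, 4.1429]]
  r_p     = [2.1737, 1.2246]
Written out:
  4.1429 phi_1 + 2.1737 phi_2 = 2.1737
  2.1737 phi_1 + 4.1429 phi_2 = 1.2246
Solve by Cramer's rule:
  det = gamma(0)^2 - gamma(1)^2 = (4.1429)^2 - (2.1737)^2 = 17.16362041 - 4.72497169 = 12.43864872
  phi_hat_1 = [gamma(1) gamma(0) - gamma(1) gamma(2)] / det = [(2.1737)(4.1429) - (2.1737)(1.2246)] / 12.43864872 = 6.34350871 / 12.43864872 = 0.51
  phi_hat_2 = [gamma(0) gamma(2) - gamma(1)^2] / det = [(4.1429)(1.2246) - (2.1737)^2] / 12.43864872 = 0.34842365 / 12.43864872 = 0.028
So phi_hat = [0.5100, 0.0280].
Therefore phi_hat_1 = 0.5100.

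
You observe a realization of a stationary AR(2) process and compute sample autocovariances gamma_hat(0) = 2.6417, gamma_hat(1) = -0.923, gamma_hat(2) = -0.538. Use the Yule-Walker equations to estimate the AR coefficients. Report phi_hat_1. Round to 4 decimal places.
\hat\phi_{1} = -0.4790

The Yule-Walker equations for an AR(p) process read, in matrix form,
  Gamma_p phi = r_p,   with   (Gamma_p)_{ij} = gamma(|i - j|),
                       (r_p)_i = gamma(i),   i,j = 1..p.
Substitute the sample gammas (Toeplitz matrix and right-hand side of size 2):
  Gamma_p = [[2.6417, -0.923], [-0.923, 2.6417]]
  r_p     = [-0.923, -0.538]
Written out:
  2.6417 phi_1 - 0.923 phi_2 = -0.923
  -0.923 phi_1 + 2.6417 phi_2 = -0.538
Solve by Cramer's rule:
  det = gamma(0)^2 - gamma(1)^2 = (2.6417)^2 - (-0.923)^2 = 6.97857889 - 0.851929 = 6.12664989
  phi_hat_1 = [gamma(1) gamma(0) - gamma(1) gamma(2)] / det = [(-0.923)(2.6417) - (-0.923)(-0.538)] / 6.12664989 = -2.9348631 / 6.12664989 = -0.479
  phi_hat_2 = [gamma(0) gamma(2) - gamma(1)^2] / det = [(2.6417)(-0.538) - (-0.923)^2] / 6.12664989 = -2.2731636 / 6.12664989 = -0.371
So phi_hat = [-0.4790, -0.3710].
Therefore phi_hat_1 = -0.4790.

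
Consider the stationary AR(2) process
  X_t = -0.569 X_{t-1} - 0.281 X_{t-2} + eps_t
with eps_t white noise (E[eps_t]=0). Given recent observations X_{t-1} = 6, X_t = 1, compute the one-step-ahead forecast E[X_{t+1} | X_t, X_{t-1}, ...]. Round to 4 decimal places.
E[X_{t+1} \mid \mathcal F_t] = -2.2550

For an AR(p) model X_t = c + sum_i phi_i X_{t-i} + eps_t, the
one-step-ahead conditional mean is
  E[X_{t+1} | X_t, ...] = c + sum_i phi_i X_{t+1-i}.
Substitute known values:
  E[X_{t+1} | ...] = (-0.569) * (1) + (-0.281) * (6)
                   = -2.2550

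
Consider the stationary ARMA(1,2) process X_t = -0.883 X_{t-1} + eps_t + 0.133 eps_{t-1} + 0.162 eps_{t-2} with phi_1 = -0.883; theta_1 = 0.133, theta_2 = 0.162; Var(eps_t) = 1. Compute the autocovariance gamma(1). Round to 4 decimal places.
\gamma(1) = -4.0912

Multiply the model equation by X_{t-k} and take expectations. With theta_0 = psi_0 = 1 and psi_j the MA(infinity) weights, this gives
  gamma(k) - sum_i phi_i gamma(k-i) = c_k,
  c_k = sigma^2 * sum_{j=k..q} theta_j psi_{j-k}   (c_k = 0 for k > q),
using gamma(-m) = gamma(m).
psi-weights needed (psi_j = theta_j + sum_i phi_i psi_{j-i}):
  psi_1 = theta_1 + phi_1 = 0.133 + (-0.883) = -0.75
  psi_2 = theta_2 + phi_1 psi_1 = 0.162 + (-0.883)(-0.75) = 0.82425
Right-hand sides:
  c_0 = sigma^2 (1 + theta_1 psi_1 + theta_2 psi_2) = 1 * (1 + (0.133)(-0.75) + (0.162)(0.82425)) = 1 * 1.033778 = 1.033778
  c_1 = sigma^2 (theta_1 + theta_2 psi_1) = 1 * (0.133 + (0.162)(-0.75)) = 0.0115
  c_2 = sigma^2 theta_2 = 1 * (0.162) = 0.162
Equations for k = 0 and k = 1 (AR order 1):
  gamma(0) = phi_1 gamma(1) + c_0
  gamma(1) = phi_1 gamma(0) + c_1
Substituting the second into the first: gamma(0) (1 - phi_1^2) = c_0 + phi_1 c_1, so
  gamma(0) = (c_0 + phi_1 c_1) / (1 - phi_1^2) = (1.033778 + (-0.883)(0.0115)) / (1 - (-0.883)^2) = 1.023624 / 0.220311 = 4.646268.
  gamma(1) = phi_1 gamma(0) + c_1 = (-0.883)(4.646268) + (0.0115) = -4.091155.
Therefore gamma(1) = -4.0912 (to 4 decimal places).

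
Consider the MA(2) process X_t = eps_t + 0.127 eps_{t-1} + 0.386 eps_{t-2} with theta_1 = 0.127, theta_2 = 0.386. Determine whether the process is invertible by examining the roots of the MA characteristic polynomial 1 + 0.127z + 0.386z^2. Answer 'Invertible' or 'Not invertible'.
\text{Invertible}

The MA(q) characteristic polynomial is P(z) = 1 + 0.127z + 0.386z^2.
Invertibility requires all roots to lie outside the unit circle, i.e. |z| > 1 for every root.
Set 1 + (0.127) z + (0.386) z^2 = 0, i.e. a z^2 + b z + c = 0 with a = 0.386, b = 0.127, c = 1.
Discriminant D = b^2 - 4ac = (0.127)^2 - 4*(0.386)*1 = 0.016129 - (1.544) = -1.527871.
D < 0, so the roots are the complex-conjugate pair z = (-b +/- i sqrt(-D)) / (2a) = -0.1645 +/- 1.6011i.
For a conjugate pair |z|^2 = z * conj(z) = (product of roots) = c/a = 1/(0.386) = 2.590674, so |z| = sqrt(2.590674) = 1.6096 for both roots.
Moduli of all roots: 1.6096, 1.6096.
All moduli strictly greater than 1? Yes.
Verdict: Invertible.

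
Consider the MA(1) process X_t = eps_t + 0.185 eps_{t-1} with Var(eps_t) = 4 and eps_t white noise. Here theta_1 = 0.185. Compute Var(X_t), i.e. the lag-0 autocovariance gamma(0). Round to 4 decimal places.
\gamma(0) = 4.1369

For an MA(q) process X_t = eps_t + sum_i theta_i eps_{t-i} with
Var(eps_t) = sigma^2, the variance is
  gamma(0) = sigma^2 * (1 + sum_i theta_i^2).
  sum_i theta_i^2 = (0.185)^2 = 0.034225.
  gamma(0) = 4 * (1 + 0.034225) = 4 * 1.034225 = 4.1369.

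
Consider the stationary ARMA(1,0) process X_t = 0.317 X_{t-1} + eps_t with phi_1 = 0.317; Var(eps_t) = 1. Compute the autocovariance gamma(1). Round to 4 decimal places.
\gamma(1) = 0.3524

Multiply the model equation by X_{t-k} and take expectations. With theta_0 = psi_0 = 1 and psi_j the MA(infinity) weights, this gives
  gamma(k) - sum_i phi_i gamma(k-i) = c_k,
  c_k = sigma^2 * sum_{j=k..q} theta_j psi_{j-k}   (c_k = 0 for k > q),
using gamma(-m) = gamma(m).
Pure AR (q = 0): c_0 = sigma^2 = 1, c_k = 0 for k >= 1.
Equations for k = 0 and k = 1 (AR order 1):
  gamma(0) = phi_1 gamma(1) + c_0
  gamma(1) = phi_1 gamma(0) + c_1
Substituting the second into the first: gamma(0) (1 - phi_1^2) = c_0 + phi_1 c_1, so
  gamma(0) = c_0 / (1 - phi_1^2) = 1 / (1 - (0.317)^2) = 1 / 0.899511 = 1.111715.
  gamma(1) = phi_1 gamma(0) = (0.317)(1.111715) = 0.352414.
Therefore gamma(1) = 0.3524 (to 4 decimal places).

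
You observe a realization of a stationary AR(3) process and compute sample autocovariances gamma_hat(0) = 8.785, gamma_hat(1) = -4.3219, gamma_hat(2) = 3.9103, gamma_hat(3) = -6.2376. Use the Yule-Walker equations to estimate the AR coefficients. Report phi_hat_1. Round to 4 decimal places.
\hat\phi_{1} = -0.2010

The Yule-Walker equations for an AR(p) process read, in matrix form,
  Gamma_p phi = r_p,   with   (Gamma_p)_{ij} = gamma(|i - j|),
                       (r_p)_i = gamma(i),   i,j = 1..p.
Substitute the sample gammas (Toeplitz matrix and right-hand side of size 3):
  Gamma_p = [[8.785, -4.3219, 3.9103], [-4.3219, 8.785, -4.3219], [3.9103, -4.3219, 8.785]]
  r_p     = [-4.3219, 3.9103, -6.2376]
Written out (R1..R3):
  (R1) 8.785 phi_1 - 4.3219 phi_2 + 3.9103 phi_3 = -4.3219
  (R2) -4.3219 phi_1 + 8.785 phi_2 - 4.3219 phi_3 = 3.9103
  (R3) 3.9103 phi_1 - 4.3219 phi_2 + 8.785 phi_3 = -6.2376
Gaussian elimination:
  R2 <- R2 - (-4.3219/8.785) R1 = R2 - (-0.491964) R1:  6.658783 phi_2 - 2.398175 phi_3 = 1.784083
  R3 <- R3 - (3.9103/8.785) R1 = R3 - (0.445111) R1:  -2.398175 phi_2 + 7.044483 phi_3 = -4.313875
  R3 <- R3 - (-2.398175/6.658783) R2 = R3 - (-0.360152) R2:  6.180775 phi_3 = -3.671334
Back-substitution:
  phi_hat_3 = -3.671334 / 6.180775 = -0.593992
  phi_hat_2 = (1.784083 - (-2.398175)(-0.593992)) / 6.658783 = 0.054002
  phi_hat_1 = (-4.3219 - (-4.3219)(0.054002) - (3.9103)(-0.593992)) / 8.785 = -0.201004
So phi_hat = [-0.2010, 0.0540, -0.5940].
Therefore phi_hat_1 = -0.2010.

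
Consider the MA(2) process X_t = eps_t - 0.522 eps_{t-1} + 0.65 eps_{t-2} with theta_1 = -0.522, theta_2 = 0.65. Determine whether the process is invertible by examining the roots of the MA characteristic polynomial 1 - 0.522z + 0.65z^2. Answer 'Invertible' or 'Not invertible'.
\text{Invertible}

The MA(q) characteristic polynomial is P(z) = 1 - 0.522z + 0.65z^2.
Invertibility requires all roots to lie outside the unit circle, i.e. |z| > 1 for every root.
Set 1 + (-0.522) z + (0.65) z^2 = 0, i.e. a z^2 + b z + c = 0 with a = 0.65, b = -0.522, c = 1.
Discriminant D = b^2 - 4ac = (-0.522)^2 - 4*(0.65)*1 = 0.272484 - (2.6) = -2.327516.
D < 0, so the roots are the complex-conjugate pair z = (-b +/- i sqrt(-D)) / (2a) = 0.4015 +/- 1.1736i.
For a conjugate pair |z|^2 = z * conj(z) = (product of roots) = c/a = 1/(0.65) = 1.538462, so |z| = sqrt(1.538462) = 1.2403 for both roots.
Moduli of all roots: 1.2403, 1.2403.
All moduli strictly greater than 1? Yes.
Verdict: Invertible.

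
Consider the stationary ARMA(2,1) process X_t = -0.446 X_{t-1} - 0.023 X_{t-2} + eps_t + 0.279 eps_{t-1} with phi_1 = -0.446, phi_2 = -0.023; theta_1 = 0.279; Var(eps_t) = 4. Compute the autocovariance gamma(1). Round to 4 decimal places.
\gamma(1) = -0.7070

Multiply the model equation by X_{t-k} and take expectations. With theta_0 = psi_0 = 1 and psi_j the MA(infinity) weights, this gives
  gamma(k) - sum_i phi_i gamma(k-i) = c_k,
  c_k = sigma^2 * sum_{j=k..q} theta_j psi_{j-k}   (c_k = 0 for k > q),
using gamma(-m) = gamma(m).
psi-weights needed (psi_j = theta_j + sum_i phi_i psi_{j-i}):
  psi_1 = theta_1 + phi_1 = 0.279 + (-0.446) = -0.167
Right-hand sides:
  c_0 = sigma^2 (1 + theta_1 psi_1) = 4 * (1 + (0.279)(-0.167)) = 4 * 0.953407 = 3.813628
  c_1 = sigma^2 theta_1 = 4 * (0.279) = 1.116
  c_2 = 0
Equations for k = 0, 1, 2 (AR order 2, c_2 = 0):
  (E0) gamma(0) = phi_1 gamma(1) + phi_2 gamma(2) + c_0
  (E1) gamma(1) = phi_1 gamma(0) + phi_2 gamma(1) + c_1
  (E2) gamma(2) = phi_1 gamma(1) + phi_2 gamma(0)
From (E1): gamma(1) = A gamma(0) + B with
  A = phi_1 / (1 - phi_2) = -0.446 / 1.023 = -0.435973,   B = c_1 / (1 - phi_2) = 1.116 / 1.023 = 1.090909.
Insert (E2) into (E0): gamma(0) (1 - phi_2^2) = phi_1 (1 + phi_2) gamma(1) + c_0.
  phi_1 (1 + phi_2) = (-0.446)(0.977) = -0.435742,   1 - phi_2^2 = 0.999471.
Replace gamma(1) by A gamma(0) + B and collect gamma(0):
  gamma(0) [0.999471 - (-0.435742)(-0.435973)] = (-0.435742)(1.090909) + 3.813628
  gamma(0) * 0.809499 = 3.338273
  gamma(0) = 3.338273 / 0.809499 = 4.123873.
  gamma(1) = A gamma(0) + B = (-0.435973)(4.123873) + (1.090909) = -0.706987.
Therefore gamma(1) = -0.7070 (to 4 decimal places).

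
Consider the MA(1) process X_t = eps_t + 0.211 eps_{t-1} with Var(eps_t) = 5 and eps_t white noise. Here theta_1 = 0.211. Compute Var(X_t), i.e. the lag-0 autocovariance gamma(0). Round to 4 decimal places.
\gamma(0) = 5.2226

For an MA(q) process X_t = eps_t + sum_i theta_i eps_{t-i} with
Var(eps_t) = sigma^2, the variance is
  gamma(0) = sigma^2 * (1 + sum_i theta_i^2).
  sum_i theta_i^2 = (0.211)^2 = 0.044521.
  gamma(0) = 5 * (1 + 0.044521) = 5 * 1.044521 = 5.222605, which rounds to 5.2226.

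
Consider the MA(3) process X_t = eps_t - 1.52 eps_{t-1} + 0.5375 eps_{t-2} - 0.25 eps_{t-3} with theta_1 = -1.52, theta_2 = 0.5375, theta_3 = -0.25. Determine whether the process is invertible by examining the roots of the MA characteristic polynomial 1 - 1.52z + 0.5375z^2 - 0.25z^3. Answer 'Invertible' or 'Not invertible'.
\text{Not invertible}

The MA(q) characteristic polynomial is P(z) = 1 - 1.52z + 0.5375z^2 - 0.25z^3.
Invertibility requires all roots to lie outside the unit circle, i.e. |z| > 1 for every root.
Degree 3: look for a simple real root z0 first, then factor out (1 - z/z0) and solve the remaining quadratic.
Testing z0 = 0.8: P(0.8) = 1 + (-1.52)(0.8) + (0.5375)(0.8)^2 + (-0.25)(0.8)^3
  = 1 + (-1.216) + (0.344) + (-0.128) = 0.  So z_0 = 0.8 is a root, |z_0| = 0.8.
Divide out the factor (1 - 1.25 z) = (1 - z/z0) (since 1/z0 = 1.25):
  P(z) = (1 - 1.25 z)(1 + (-0.27) z + (0.2) z^2)
  [check: z-coef -0.27 - (1.25) = -1.52; z^2-coef 0.2 - (1.25)(-0.27) = 0.5375; z^3-coef -(1.25)(0.2) = -0.25.]
Remaining roots from the quadratic factor 1 + (-0.27) z + (0.2) z^2:
  Set 1 + (-0.27) z + (0.2) z^2 = 0, i.e. a z^2 + b z + c = 0 with a = 0.2, b = -0.27, c = 1.
  Discriminant D = b^2 - 4ac = (-0.27)^2 - 4*(0.2)*1 = 0.0729 - (0.8) = -0.7271.
  D < 0, so the roots are the complex-conjugate pair z = (-b +/- i sqrt(-D)) / (2a) = 0.675 +/- 2.1318i.
  For a conjugate pair |z|^2 = z * conj(z) = (product of roots) = c/a = 1/(0.2) = 5, so |z| = sqrt(5) = 2.2361 for both roots.
Moduli of all roots: 0.8000, 2.2361, 2.2361.
All moduli strictly greater than 1? No.
Verdict: Not invertible.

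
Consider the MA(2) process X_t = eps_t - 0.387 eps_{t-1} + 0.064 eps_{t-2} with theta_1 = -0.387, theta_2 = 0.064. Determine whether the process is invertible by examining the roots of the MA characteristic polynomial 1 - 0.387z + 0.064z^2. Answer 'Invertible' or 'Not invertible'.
\text{Invertible}

The MA(q) characteristic polynomial is P(z) = 1 - 0.387z + 0.064z^2.
Invertibility requires all roots to lie outside the unit circle, i.e. |z| > 1 for every root.
Set 1 + (-0.387) z + (0.064) z^2 = 0, i.e. a z^2 + b z + c = 0 with a = 0.064, b = -0.387, c = 1.
Discriminant D = b^2 - 4ac = (-0.387)^2 - 4*(0.064)*1 = 0.149769 - (0.256) = -0.106231.
D < 0, so the roots are the complex-conjugate pair z = (-b +/- i sqrt(-D)) / (2a) = 3.0234 +/- 2.5463i.
For a conjugate pair |z|^2 = z * conj(z) = (product of roots) = c/a = 1/(0.064) = 15.625, so |z| = sqrt(15.625) = 3.9528 for both roots.
Moduli of all roots: 3.9528, 3.9528.
All moduli strictly greater than 1? Yes.
Verdict: Invertible.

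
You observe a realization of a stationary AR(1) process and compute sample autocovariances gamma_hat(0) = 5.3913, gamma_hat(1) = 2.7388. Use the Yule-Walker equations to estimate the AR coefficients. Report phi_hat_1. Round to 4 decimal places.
\hat\phi_{1} = 0.5080

The Yule-Walker equations for an AR(p) process read, in matrix form,
  Gamma_p phi = r_p,   with   (Gamma_p)_{ij} = gamma(|i - j|),
                       (r_p)_i = gamma(i),   i,j = 1..p.
Substitute the sample gammas (Toeplitz matrix and right-hand side of size 1):
  Gamma_p = [[5.3913]]
  r_p     = [2.7388]
With p = 1 this is the single equation gamma(0) phi_1 = gamma(1):
  phi_hat_1 = gamma(1) / gamma(0) = 2.7388 / 5.3913 = 0.5080.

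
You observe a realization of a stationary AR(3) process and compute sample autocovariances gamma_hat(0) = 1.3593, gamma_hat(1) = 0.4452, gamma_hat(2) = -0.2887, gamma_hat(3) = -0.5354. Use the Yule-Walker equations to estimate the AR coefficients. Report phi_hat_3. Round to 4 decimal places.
\hat\phi_{3} = -0.2340

The Yule-Walker equations for an AR(p) process read, in matrix form,
  Gamma_p phi = r_p,   with   (Gamma_p)_{ij} = gamma(|i - j|),
                       (r_p)_i = gamma(i),   i,j = 1..p.
Substitute the sample gammas (Toeplitz matrix and right-hand side of size 3):
  Gamma_p = [[1.3593, 0.4452, -0.2887], [0.4452, 1.3593, 0.4452], [-0.2887, 0.4452, 1.3593]]
  r_p     = [0.4452, -0.2887, -0.5354]
Written out (R1..R3):
  (R1) 1.3593 phi_1 + 0.4452 phi_2 - 0.2887 phi_3 = 0.4452
  (R2) 0.4452 phi_1 + 1.3593 phi_2 + 0.4452 phi_3 = -0.2887
  (R3) -0.2887 phi_1 + 0.4452 phi_2 + 1.3593 phi_3 = -0.5354
Gaussian elimination:
  R2 <- R2 - (0.4452/1.3593) R1 = R2 - (0.327522) R1:  1.213487 phi_2 + 0.539755 phi_3 = -0.434513
  R3 <- R3 - (-0.2887/1.3593) R1 = R3 - (-0.212389) R1:  0.539755 phi_2 + 1.297983 phi_3 = -0.440845
  R3 <- R3 - (0.539755/1.213487) R2 = R3 - (0.444797) R2:  1.057902 phi_3 = -0.247575
Back-substitution:
  phi_hat_3 = -0.247575 / 1.057902 = -0.234024
  phi_hat_2 = (-0.434513 - (0.539755)(-0.234024)) / 1.213487 = -0.253976
  phi_hat_1 = (0.4452 - (0.4452)(-0.253976) - (-0.2887)(-0.234024)) / 1.3593 = 0.361
So phi_hat = [0.3610, -0.2540, -0.2340].
Therefore phi_hat_3 = -0.2340.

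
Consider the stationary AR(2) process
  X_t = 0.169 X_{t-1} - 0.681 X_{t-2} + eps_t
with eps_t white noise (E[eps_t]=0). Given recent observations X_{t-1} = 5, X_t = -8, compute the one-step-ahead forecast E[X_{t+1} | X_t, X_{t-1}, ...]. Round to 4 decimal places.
E[X_{t+1} \mid \mathcal F_t] = -4.7570

For an AR(p) model X_t = c + sum_i phi_i X_{t-i} + eps_t, the
one-step-ahead conditional mean is
  E[X_{t+1} | X_t, ...] = c + sum_i phi_i X_{t+1-i}.
Substitute known values:
  E[X_{t+1} | ...] = (0.169) * (-8) + (-0.681) * (5)
                   = -4.7570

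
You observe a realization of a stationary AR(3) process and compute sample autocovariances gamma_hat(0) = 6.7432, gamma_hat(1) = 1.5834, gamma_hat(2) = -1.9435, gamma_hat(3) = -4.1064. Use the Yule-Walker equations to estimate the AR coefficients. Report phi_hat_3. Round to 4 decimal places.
\hat\phi_{3} = -0.5260

The Yule-Walker equations for an AR(p) process read, in matrix form,
  Gamma_p phi = r_p,   with   (Gamma_p)_{ij} = gamma(|i - j|),
                       (r_p)_i = gamma(i),   i,j = 1..p.
Substitute the sample gammas (Toeplitz matrix and right-hand side of size 3):
  Gamma_p = [[6.7432, 1.5834, -1.9435], [1.5834, 6.7432, 1.5834], [-1.9435, 1.5834, 6.7432]]
  r_p     = [1.5834, -1.9435, -4.1064]
Written out (R1..R3):
  (R1) 6.7432 phi_1 + 1.5834 phi_2 - 1.9435 phi_3 = 1.5834
  (R2) 1.5834 phi_1 + 6.7432 phi_2 + 1.5834 phi_3 = -1.9435
  (R3) -1.9435 phi_1 + 1.5834 phi_2 + 6.7432 phi_3 = -4.1064
Gaussian elimination:
  R2 <- R2 - (1.5834/6.7432) R1 = R2 - (0.234814) R1:  6.371395 phi_2 + 2.039762 phi_3 = -2.315305
  R3 <- R3 - (-1.9435/6.7432) R1 = R3 - (-0.288216) R1:  2.039762 phi_2 + 6.183052 phi_3 = -3.650038
  R3 <- R3 - (2.039762/6.371395) R2 = R3 - (0.320144) R2:  5.530035 phi_3 = -2.908808
Back-substitution:
  phi_hat_3 = -2.908808 / 5.530035 = -0.526002
  phi_hat_2 = (-2.315305 - (2.039762)(-0.526002)) / 6.371395 = -0.194994
  phi_hat_1 = (1.5834 - (1.5834)(-0.194994) - (-1.9435)(-0.526002)) / 6.7432 = 0.129
So phi_hat = [0.1290, -0.1950, -0.5260].
Therefore phi_hat_3 = -0.5260.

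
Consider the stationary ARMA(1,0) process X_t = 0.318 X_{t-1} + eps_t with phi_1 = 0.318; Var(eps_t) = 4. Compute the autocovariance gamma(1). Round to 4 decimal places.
\gamma(1) = 1.4151

Multiply the model equation by X_{t-k} and take expectations. With theta_0 = psi_0 = 1 and psi_j the MA(infinity) weights, this gives
  gamma(k) - sum_i phi_i gamma(k-i) = c_k,
  c_k = sigma^2 * sum_{j=k..q} theta_j psi_{j-k}   (c_k = 0 for k > q),
using gamma(-m) = gamma(m).
Pure AR (q = 0): c_0 = sigma^2 = 4, c_k = 0 for k >= 1.
Equations for k = 0 and k = 1 (AR order 1):
  gamma(0) = phi_1 gamma(1) + c_0
  gamma(1) = phi_1 gamma(0) + c_1
Substituting the second into the first: gamma(0) (1 - phi_1^2) = c_0 + phi_1 c_1, so
  gamma(0) = c_0 / (1 - phi_1^2) = 4 / (1 - (0.318)^2) = 4 / 0.898876 = 4.450002.
  gamma(1) = phi_1 gamma(0) = (0.318)(4.450002) = 1.415101.
Therefore gamma(1) = 1.4151 (to 4 decimal places).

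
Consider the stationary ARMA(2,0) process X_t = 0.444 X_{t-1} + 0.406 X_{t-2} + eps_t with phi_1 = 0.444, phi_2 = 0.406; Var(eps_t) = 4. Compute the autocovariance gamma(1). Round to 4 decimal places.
\gamma(1) = 8.1128

Multiply the model equation by X_{t-k} and take expectations. With theta_0 = psi_0 = 1 and psi_j the MA(infinity) weights, this gives
  gamma(k) - sum_i phi_i gamma(k-i) = c_k,
  c_k = sigma^2 * sum_{j=k..q} theta_j psi_{j-k}   (c_k = 0 for k > q),
using gamma(-m) = gamma(m).
Pure AR (q = 0): c_0 = sigma^2 = 4, c_k = 0 for k >= 1.
Equations for k = 0, 1, 2 (AR order 2, c_2 = 0):
  (E0) gamma(0) = phi_1 gamma(1) + phi_2 gamma(2) + c_0
  (E1) gamma(1) = phi_1 gamma(0) + phi_2 gamma(1) + c_1
  (E2) gamma(2) = phi_1 gamma(1) + phi_2 gamma(0)
From (E1): gamma(1) = A gamma(0) + B with
  A = phi_1 / (1 - phi_2) = 0.444 / 0.594 = 0.747475,   B = c_1 / (1 - phi_2) = 0 / 0.594 = 0.
Insert (E2) into (E0): gamma(0) (1 - phi_2^2) = phi_1 (1 + phi_2) gamma(1) + c_0.
  phi_1 (1 + phi_2) = (0.444)(1.406) = 0.624264,   1 - phi_2^2 = 0.835164.
Replace gamma(1) by A gamma(0) + B and collect gamma(0):
  gamma(0) [0.835164 - (0.624264)(0.747475)] = c_0 = 4
  gamma(0) * 0.368542 = 4
  gamma(0) = 4 / 0.368542 = 10.853567.
  gamma(1) = A gamma(0) = (0.747475)(10.853567) = 8.112767.
Therefore gamma(1) = 8.1128 (to 4 decimal places).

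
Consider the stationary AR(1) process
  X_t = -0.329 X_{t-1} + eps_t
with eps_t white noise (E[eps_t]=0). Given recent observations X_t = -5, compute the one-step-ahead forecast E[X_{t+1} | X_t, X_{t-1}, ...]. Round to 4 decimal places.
E[X_{t+1} \mid \mathcal F_t] = 1.6450

For an AR(p) model X_t = c + sum_i phi_i X_{t-i} + eps_t, the
one-step-ahead conditional mean is
  E[X_{t+1} | X_t, ...] = c + sum_i phi_i X_{t+1-i}.
Substitute known values:
  E[X_{t+1} | ...] = (-0.329) * (-5)
                   = 1.6450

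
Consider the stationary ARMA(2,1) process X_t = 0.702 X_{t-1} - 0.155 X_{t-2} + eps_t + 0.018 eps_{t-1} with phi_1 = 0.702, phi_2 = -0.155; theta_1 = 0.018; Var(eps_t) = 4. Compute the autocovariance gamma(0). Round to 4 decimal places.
\gamma(0) = 6.6437

Multiply the model equation by X_{t-k} and take expectations. With theta_0 = psi_0 = 1 and psi_j the MA(infinity) weights, this gives
  gamma(k) - sum_i phi_i gamma(k-i) = c_k,
  c_k = sigma^2 * sum_{j=k..q} theta_j psi_{j-k}   (c_k = 0 for k > q),
using gamma(-m) = gamma(m).
psi-weights needed (psi_j = theta_j + sum_i phi_i psi_{j-i}):
  psi_1 = theta_1 + phi_1 = 0.018 + (0.702) = 0.72
Right-hand sides:
  c_0 = sigma^2 (1 + theta_1 psi_1) = 4 * (1 + (0.018)(0.72)) = 4 * 1.01296 = 4.05184
  c_1 = sigma^2 theta_1 = 4 * (0.018) = 0.072
  c_2 = 0
Equations for k = 0, 1, 2 (AR order 2, c_2 = 0):
  (E0) gamma(0) = phi_1 gamma(1) + phi_2 gamma(2) + c_0
  (E1) gamma(1) = phi_1 gamma(0) + phi_2 gamma(1) + c_1
  (E2) gamma(2) = phi_1 gamma(1) + phi_2 gamma(0)
From (E1): gamma(1) = A gamma(0) + B with
  A = phi_1 / (1 - phi_2) = 0.702 / 1.155 = 0.607792,   B = c_1 / (1 - phi_2) = 0.072 / 1.155 = 0.062338.
Insert (E2) into (E0): gamma(0) (1 - phi_2^2) = phi_1 (1 + phi_2) gamma(1) + c_0.
  phi_1 (1 + phi_2) = (0.702)(0.845) = 0.59319,   1 - phi_2^2 = 0.975975.
Replace gamma(1) by A gamma(0) + B and collect gamma(0):
  gamma(0) [0.975975 - (0.59319)(0.607792)] = (0.59319)(0.062338) + 4.05184
  gamma(0) * 0.615439 = 4.088818
  gamma(0) = 4.088818 / 0.615439 = 6.643745.
Therefore gamma(0) = 6.6437 (to 4 decimal places).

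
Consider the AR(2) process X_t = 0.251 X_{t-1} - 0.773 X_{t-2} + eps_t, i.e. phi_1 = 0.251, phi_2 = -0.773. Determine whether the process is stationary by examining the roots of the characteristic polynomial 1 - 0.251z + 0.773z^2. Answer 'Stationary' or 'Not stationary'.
\text{Stationary}

The AR(p) characteristic polynomial is P(z) = 1 - 0.251z + 0.773z^2.
Stationarity requires all roots to lie outside the unit circle, i.e. |z| > 1 for every root.
Set 1 + (-0.251) z + (0.773) z^2 = 0, i.e. a z^2 + b z + c = 0 with a = 0.773, b = -0.251, c = 1.
Discriminant D = b^2 - 4ac = (-0.251)^2 - 4*(0.773)*1 = 0.063001 - (3.092) = -3.028999.
D < 0, so the roots are the complex-conjugate pair z = (-b +/- i sqrt(-D)) / (2a) = 0.1624 +/- 1.1257i.
For a conjugate pair |z|^2 = z * conj(z) = (product of roots) = c/a = 1/(0.773) = 1.293661, so |z| = sqrt(1.293661) = 1.1374 for both roots.
Moduli of all roots: 1.1374, 1.1374.
All moduli strictly greater than 1? Yes.
Verdict: Stationary.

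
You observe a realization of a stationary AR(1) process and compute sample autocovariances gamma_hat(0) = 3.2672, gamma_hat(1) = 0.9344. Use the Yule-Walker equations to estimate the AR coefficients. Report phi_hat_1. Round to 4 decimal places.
\hat\phi_{1} = 0.2860

The Yule-Walker equations for an AR(p) process read, in matrix form,
  Gamma_p phi = r_p,   with   (Gamma_p)_{ij} = gamma(|i - j|),
                       (r_p)_i = gamma(i),   i,j = 1..p.
Substitute the sample gammas (Toeplitz matrix and right-hand side of size 1):
  Gamma_p = [[3.2672]]
  r_p     = [0.9344]
With p = 1 this is the single equation gamma(0) phi_1 = gamma(1):
  phi_hat_1 = gamma(1) / gamma(0) = 0.9344 / 3.2672 = 0.2860.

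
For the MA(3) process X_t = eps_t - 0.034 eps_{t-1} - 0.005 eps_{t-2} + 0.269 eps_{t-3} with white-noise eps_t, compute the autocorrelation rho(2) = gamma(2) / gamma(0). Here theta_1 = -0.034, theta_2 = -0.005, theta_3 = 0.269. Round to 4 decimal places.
\rho(2) = -0.0132

For an MA(q) process with theta_0 = 1, the autocovariance is
  gamma(k) = sigma^2 * sum_{i=0..q-k} theta_i * theta_{i+k},
and rho(k) = gamma(k) / gamma(0). Sigma^2 cancels.
  numerator   = (1)*(-0.005) + (-0.034)*(0.269) = -0.014146.
  denominator = (1)^2 + (-0.034)^2 + (-0.005)^2 + (0.269)^2 = 1.073542.
  rho(2) = -0.014146 / 1.073542 = -0.0132.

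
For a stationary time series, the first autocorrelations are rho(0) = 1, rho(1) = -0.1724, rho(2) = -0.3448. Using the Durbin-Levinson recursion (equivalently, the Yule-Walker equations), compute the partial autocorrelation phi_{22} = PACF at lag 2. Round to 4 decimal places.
\phi_{22} = -0.3860

The PACF at lag k is phi_{kk}, the last component of the solution
to the Yule-Walker system G_k phi = r_k where
  (G_k)_{ij} = rho(|i - j|), (r_k)_i = rho(i), i,j = 1..k.
Equivalently, Durbin-Levinson gives phi_{kk} iteratively:
  phi_{11} = rho(1)
  phi_{kk} = [rho(k) - sum_{j=1..k-1} phi_{k-1,j} rho(k-j)]
            / [1 - sum_{j=1..k-1} phi_{k-1,j} rho(j)],
  phi_{k,j} = phi_{k-1,j} - phi_{kk} phi_{k-1,k-j},  j = 1..k-1.
Step k = 1:
  phi_11 = rho(1) = -0.1724.
Step k = 2:
  phi_22 = [rho(2) - phi_11 rho(1)] / [1 - phi_11 rho(1)] = [-0.3448 - (-0.1724)(-0.1724)] / [1 - (-0.1724)(-0.1724)]
         = -0.37452176 / 0.97027824 = -0.386.
Therefore phi_{22} = -0.3860.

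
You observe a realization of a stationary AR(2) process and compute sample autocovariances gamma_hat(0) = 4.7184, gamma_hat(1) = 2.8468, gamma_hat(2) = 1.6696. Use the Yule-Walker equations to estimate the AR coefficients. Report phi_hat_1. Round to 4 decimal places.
\hat\phi_{1} = 0.6130

The Yule-Walker equations for an AR(p) process read, in matrix form,
  Gamma_p phi = r_p,   with   (Gamma_p)_{ij} = gamma(|i - j|),
                       (r_p)_i = gamma(i),   i,j = 1..p.
Substitute the sample gammas (Toeplitz matrix and right-hand side of size 2):
  Gamma_p = [[4.7184, 2.8468], [2.8468, 4.7184]]
  r_p     = [2.8468, 1.6696]
Written out:
  4.7184 phi_1 + 2.8468 phi_2 = 2.8468
  2.8468 phi_1 + 4.7184 phi_2 = 1.6696
Solve by Cramer's rule:
  det = gamma(0)^2 - gamma(1)^2 = (4.7184)^2 - (2.8468)^2 = 22.26329856 - 8.10427024 = 14.15902832
  phi_hat_1 = [gamma(1) gamma(0) - gamma(1) gamma(2)] / det = [(2.8468)(4.7184) - (2.8468)(1.6696)] / 14.15902832 = 8.67932384 / 14.15902832 = 0.613
  phi_hat_2 = [gamma(0) gamma(2) - gamma(1)^2] / det = [(4.7184)(1.6696) - (2.8468)^2] / 14.15902832 = -0.2264296 / 14.15902832 = -0.016
So phi_hat = [0.6130, -0.0160].
Therefore phi_hat_1 = 0.6130.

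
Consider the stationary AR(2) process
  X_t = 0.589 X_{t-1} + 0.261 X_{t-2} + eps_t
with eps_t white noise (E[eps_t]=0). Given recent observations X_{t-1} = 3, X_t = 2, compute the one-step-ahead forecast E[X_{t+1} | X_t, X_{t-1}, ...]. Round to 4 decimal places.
E[X_{t+1} \mid \mathcal F_t] = 1.9610

For an AR(p) model X_t = c + sum_i phi_i X_{t-i} + eps_t, the
one-step-ahead conditional mean is
  E[X_{t+1} | X_t, ...] = c + sum_i phi_i X_{t+1-i}.
Substitute known values:
  E[X_{t+1} | ...] = (0.589) * (2) + (0.261) * (3)
                   = 1.9610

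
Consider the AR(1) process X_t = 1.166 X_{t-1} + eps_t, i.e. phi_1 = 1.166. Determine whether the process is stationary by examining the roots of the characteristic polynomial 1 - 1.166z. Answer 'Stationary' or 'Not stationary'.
\text{Not stationary}

The AR(p) characteristic polynomial is P(z) = 1 - 1.166z.
Stationarity requires all roots to lie outside the unit circle, i.e. |z| > 1 for every root.
This is linear in z: 1 + (-1.166) z = 0  =>  z = -1/(-1.166) = 0.857633,  |z| = 0.857633.
Moduli of all roots: 0.8576.
All moduli strictly greater than 1? No.
Verdict: Not stationary.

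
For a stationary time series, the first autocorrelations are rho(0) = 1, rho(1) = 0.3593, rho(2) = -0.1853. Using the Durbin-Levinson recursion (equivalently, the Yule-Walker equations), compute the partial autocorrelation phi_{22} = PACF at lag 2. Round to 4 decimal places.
\phi_{22} = -0.3610

The PACF at lag k is phi_{kk}, the last component of the solution
to the Yule-Walker system G_k phi = r_k where
  (G_k)_{ij} = rho(|i - j|), (r_k)_i = rho(i), i,j = 1..k.
Equivalently, Durbin-Levinson gives phi_{kk} iteratively:
  phi_{11} = rho(1)
  phi_{kk} = [rho(k) - sum_{j=1..k-1} phi_{k-1,j} rho(k-j)]
            / [1 - sum_{j=1..k-1} phi_{k-1,j} rho(j)],
  phi_{k,j} = phi_{k-1,j} - phi_{kk} phi_{k-1,k-j},  j = 1..k-1.
Step k = 1:
  phi_11 = rho(1) = 0.3593.
Step k = 2:
  phi_22 = [rho(2) - phi_11 rho(1)] / [1 - phi_11 rho(1)] = [-0.1853 - (0.3593)(0.3593)] / [1 - (0.3593)(0.3593)]
         = -0.31439649 / 0.87090351 = -0.361.
Therefore phi_{22} = -0.3610.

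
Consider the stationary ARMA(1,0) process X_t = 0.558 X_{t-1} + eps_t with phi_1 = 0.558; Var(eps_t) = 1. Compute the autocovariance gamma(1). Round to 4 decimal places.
\gamma(1) = 0.8103

Multiply the model equation by X_{t-k} and take expectations. With theta_0 = psi_0 = 1 and psi_j the MA(infinity) weights, this gives
  gamma(k) - sum_i phi_i gamma(k-i) = c_k,
  c_k = sigma^2 * sum_{j=k..q} theta_j psi_{j-k}   (c_k = 0 for k > q),
using gamma(-m) = gamma(m).
Pure AR (q = 0): c_0 = sigma^2 = 1, c_k = 0 for k >= 1.
Equations for k = 0 and k = 1 (AR order 1):
  gamma(0) = phi_1 gamma(1) + c_0
  gamma(1) = phi_1 gamma(0) + c_1
Substituting the second into the first: gamma(0) (1 - phi_1^2) = c_0 + phi_1 c_1, so
  gamma(0) = c_0 / (1 - phi_1^2) = 1 / (1 - (0.558)^2) = 1 / 0.688636 = 1.452146.
  gamma(1) = phi_1 gamma(0) = (0.558)(1.452146) = 0.810297.
Therefore gamma(1) = 0.8103 (to 4 decimal places).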